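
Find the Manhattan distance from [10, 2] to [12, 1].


d = sum of absolute differences: |10-12|=2 + |2-1|=1 = 3.

3


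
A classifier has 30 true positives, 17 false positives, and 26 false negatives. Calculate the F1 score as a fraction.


Precision = 30/47 = 30/47. Recall = 30/56 = 15/28. F1 = 2*P*R/(P+R) = 60/103.

60/103


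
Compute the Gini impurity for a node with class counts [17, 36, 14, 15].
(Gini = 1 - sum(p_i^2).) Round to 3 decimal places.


Total = 82. Proportions: 17/82, 36/82, 14/82, 15/82. sum(p_i^2) = 0.2983. Gini = 1 - 0.2983 = 0.7017, which rounds to 0.702.

0.702


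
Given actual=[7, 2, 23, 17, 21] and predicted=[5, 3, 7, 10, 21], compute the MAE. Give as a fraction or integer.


MAE = (1/5) * (|7-5|=2 + |2-3|=1 + |23-7|=16 + |17-10|=7 + |21-21|=0). Sum = 26. MAE = 26/5.

26/5


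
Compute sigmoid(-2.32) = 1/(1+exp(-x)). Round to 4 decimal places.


sigma(-2.32) = 1/(1+e^(2.32)) = 1/(1+10.175674) = 1/11.175674 = 0.0895.

0.0895


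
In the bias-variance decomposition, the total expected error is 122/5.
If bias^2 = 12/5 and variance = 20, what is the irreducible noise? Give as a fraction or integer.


Total error = bias^2 + variance + irreducible noise. So irreducible noise = 122/5 - 12/5 - 20 = 2.

2


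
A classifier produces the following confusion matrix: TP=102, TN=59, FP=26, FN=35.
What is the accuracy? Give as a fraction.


Accuracy = (TP + TN) / (TP + TN + FP + FN) = (102 + 59) / 222 = 161/222.

161/222


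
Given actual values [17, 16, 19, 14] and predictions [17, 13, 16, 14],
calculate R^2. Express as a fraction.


Mean(y) = 33/2. SS_res = 18. SS_tot = 13. R^2 = 1 - 18/(13) = -5/13.

-5/13


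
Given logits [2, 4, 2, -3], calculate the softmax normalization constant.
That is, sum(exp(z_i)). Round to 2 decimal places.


Denom = e^2=7.3891 + e^4=54.5982 + e^2=7.3891 + e^-3=0.0498. Sum = 69.4262, which rounds to 69.43.

69.43


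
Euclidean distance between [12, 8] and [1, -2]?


d = sqrt(sum of squared differences). (12-1)^2=121, (8--2)^2=100. Sum = 221.

sqrt(221)


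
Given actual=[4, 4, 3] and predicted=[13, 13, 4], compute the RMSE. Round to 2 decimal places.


MSE = 54.3333. RMSE = sqrt(54.3333) = 7.37.

7.37


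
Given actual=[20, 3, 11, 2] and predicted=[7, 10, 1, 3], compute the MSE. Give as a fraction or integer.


MSE = (1/4) * ((20-7)^2=169 + (3-10)^2=49 + (11-1)^2=100 + (2-3)^2=1). Sum = 319. MSE = 319/4.

319/4


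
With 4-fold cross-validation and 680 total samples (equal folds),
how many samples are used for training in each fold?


Each validation fold has 680/4 = 170 samples. Training set = 680 - 170 = 510.

510


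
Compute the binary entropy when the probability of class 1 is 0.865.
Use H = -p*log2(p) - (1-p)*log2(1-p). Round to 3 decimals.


H = -0.865*log2(0.865) - 0.135*log2(0.135) = 0.571.

0.571


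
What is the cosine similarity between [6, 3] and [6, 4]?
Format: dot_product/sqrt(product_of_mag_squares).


dot = 48. |a|^2 = 45, |b|^2 = 52. cos = 48/sqrt(2340).

48/sqrt(2340)


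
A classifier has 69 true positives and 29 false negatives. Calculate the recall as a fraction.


Recall = TP / (TP + FN) = 69 / 98 = 69/98.

69/98


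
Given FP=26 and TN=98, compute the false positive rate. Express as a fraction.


FPR = FP / (FP + TN) = 26 / 124 = 13/62.

13/62


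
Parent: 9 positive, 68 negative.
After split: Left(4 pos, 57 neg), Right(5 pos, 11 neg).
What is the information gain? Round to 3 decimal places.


H(parent) = 0.5203. H(left) = 0.3492, H(right) = 0.8960. Weighted = (61/77)*0.3492 + (16/77)*0.8960 = 0.4628. IG = 0.5203 - 0.4628 = 0.0575, which rounds to 0.058.

0.058


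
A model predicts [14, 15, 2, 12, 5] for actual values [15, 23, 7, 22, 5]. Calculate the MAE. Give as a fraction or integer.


MAE = (1/5) * (|15-14|=1 + |23-15|=8 + |7-2|=5 + |22-12|=10 + |5-5|=0). Sum = 24. MAE = 24/5.

24/5


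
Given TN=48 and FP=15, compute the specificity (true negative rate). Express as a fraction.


Specificity = TN / (TN + FP) = 48 / 63 = 16/21.

16/21


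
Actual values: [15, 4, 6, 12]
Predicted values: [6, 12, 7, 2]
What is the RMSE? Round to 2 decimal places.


MSE = 61.5000. RMSE = sqrt(61.5000) = 7.84.

7.84


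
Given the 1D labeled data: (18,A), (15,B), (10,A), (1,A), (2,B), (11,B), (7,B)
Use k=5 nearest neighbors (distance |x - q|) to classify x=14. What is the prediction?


Distances: |18-14|=4, |15-14|=1, |10-14|=4, |1-14|=13, |2-14|=12, |11-14|=3, |7-14|=7. 5 nearest: (15,B), (11,B), (18,A), (10,A), (7,B). Counts: {'B': 3, 'A': 2}. Majority class: B.

B


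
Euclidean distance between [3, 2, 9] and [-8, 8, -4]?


d = sqrt(sum of squared differences). (3--8)^2=121, (2-8)^2=36, (9--4)^2=169. Sum = 326.

sqrt(326)


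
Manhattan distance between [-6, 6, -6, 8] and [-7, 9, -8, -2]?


d = sum of absolute differences: |-6--7|=1 + |6-9|=3 + |-6--8|=2 + |8--2|=10 = 16.

16


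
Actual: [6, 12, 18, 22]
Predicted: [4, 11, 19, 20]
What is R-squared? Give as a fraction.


Mean(y) = 29/2. SS_res = 10. SS_tot = 147. R^2 = 1 - 10/(147) = 137/147.

137/147


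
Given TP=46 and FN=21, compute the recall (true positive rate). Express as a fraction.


Recall = TP / (TP + FN) = 46 / 67 = 46/67.

46/67


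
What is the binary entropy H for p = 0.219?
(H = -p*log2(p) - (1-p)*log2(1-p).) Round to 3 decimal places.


H = -0.219*log2(0.219) - 0.781*log2(0.781) = 0.758.

0.758


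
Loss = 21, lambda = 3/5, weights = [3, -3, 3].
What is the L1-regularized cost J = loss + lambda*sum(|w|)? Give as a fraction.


L1 norm = sum(|w|) = 9. J = 21 + 3/5 * 9 = 132/5.

132/5


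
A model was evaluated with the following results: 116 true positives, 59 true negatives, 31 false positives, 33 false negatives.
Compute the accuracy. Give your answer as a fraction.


Accuracy = (TP + TN) / (TP + TN + FP + FN) = (116 + 59) / 239 = 175/239.

175/239


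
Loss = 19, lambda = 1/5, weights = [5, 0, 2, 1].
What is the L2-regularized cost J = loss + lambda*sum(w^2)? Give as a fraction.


L2 sq norm = sum(w^2) = 30. J = 19 + 1/5 * 30 = 25.

25


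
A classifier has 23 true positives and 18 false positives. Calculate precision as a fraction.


Precision = TP / (TP + FP) = 23 / 41 = 23/41.

23/41


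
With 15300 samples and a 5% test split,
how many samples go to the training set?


Test set = 15300 * 5% = 765. Training set = 15300 - 765 = 14535.

14535


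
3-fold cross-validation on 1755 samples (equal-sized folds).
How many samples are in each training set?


Each validation fold has 1755/3 = 585 samples. Training set = 1755 - 585 = 1170.

1170


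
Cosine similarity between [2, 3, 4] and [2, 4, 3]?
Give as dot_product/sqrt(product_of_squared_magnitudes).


dot = 28. |a|^2 = 29, |b|^2 = 29. cos = 28/sqrt(841).

28/sqrt(841)


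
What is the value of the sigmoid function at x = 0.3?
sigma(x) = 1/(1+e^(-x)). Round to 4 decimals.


sigma(0.3) = 1/(1+e^(-0.3)) = 1/(1+0.740818) = 1/1.740818 = 0.5744.

0.5744


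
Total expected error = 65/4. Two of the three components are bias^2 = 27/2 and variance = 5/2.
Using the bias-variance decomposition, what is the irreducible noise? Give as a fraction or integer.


Total error = bias^2 + variance + irreducible noise. So irreducible noise = 65/4 - 27/2 - 5/2 = 1/4.

1/4


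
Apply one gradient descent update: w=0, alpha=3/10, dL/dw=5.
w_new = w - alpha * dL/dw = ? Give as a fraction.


w_new = 0 - 3/10 * 5 = 0 - 3/2 = -3/2.

-3/2


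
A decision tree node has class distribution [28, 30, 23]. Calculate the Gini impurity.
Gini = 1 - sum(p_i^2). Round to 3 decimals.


Total = 81. Proportions: 28/81, 30/81, 23/81. sum(p_i^2) = 0.3373. Gini = 1 - 0.3373 = 0.6627, which rounds to 0.663.

0.663


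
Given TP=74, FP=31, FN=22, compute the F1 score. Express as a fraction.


Precision = 74/105 = 74/105. Recall = 74/96 = 37/48. F1 = 2*P*R/(P+R) = 148/201.

148/201


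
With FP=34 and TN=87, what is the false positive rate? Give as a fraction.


FPR = FP / (FP + TN) = 34 / 121 = 34/121.

34/121


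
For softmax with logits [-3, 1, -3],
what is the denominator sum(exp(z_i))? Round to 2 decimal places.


Denom = e^-3=0.0498 + e^1=2.7183 + e^-3=0.0498. Sum = 2.8179, which rounds to 2.82.

2.82


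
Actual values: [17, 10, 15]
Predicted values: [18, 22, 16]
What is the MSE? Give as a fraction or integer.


MSE = (1/3) * ((17-18)^2=1 + (10-22)^2=144 + (15-16)^2=1). Sum = 146. MSE = 146/3.

146/3


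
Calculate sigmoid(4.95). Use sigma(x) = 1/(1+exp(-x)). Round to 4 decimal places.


sigma(4.95) = 1/(1+e^(-4.95)) = 1/(1+0.007083) = 1/1.007083 = 0.9930.

0.9930


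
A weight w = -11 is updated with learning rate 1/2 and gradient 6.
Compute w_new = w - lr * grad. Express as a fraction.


w_new = -11 - 1/2 * 6 = -11 - 3 = -14.

-14


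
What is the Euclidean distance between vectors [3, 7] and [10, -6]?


d = sqrt(sum of squared differences). (3-10)^2=49, (7--6)^2=169. Sum = 218.

sqrt(218)


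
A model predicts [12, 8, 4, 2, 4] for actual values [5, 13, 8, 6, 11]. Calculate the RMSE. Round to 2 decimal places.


MSE = 31.0000. RMSE = sqrt(31.0000) = 5.57.

5.57


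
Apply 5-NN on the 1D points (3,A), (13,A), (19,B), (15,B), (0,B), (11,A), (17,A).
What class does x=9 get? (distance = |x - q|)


Distances: |3-9|=6, |13-9|=4, |19-9|=10, |15-9|=6, |0-9|=9, |11-9|=2, |17-9|=8. 5 nearest: (11,A), (13,A), (3,A), (15,B), (17,A). Counts: {'A': 4, 'B': 1}. Majority class: A.

A


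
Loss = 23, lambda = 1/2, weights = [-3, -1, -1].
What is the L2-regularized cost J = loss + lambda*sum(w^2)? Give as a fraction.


L2 sq norm = sum(w^2) = 11. J = 23 + 1/2 * 11 = 57/2.

57/2


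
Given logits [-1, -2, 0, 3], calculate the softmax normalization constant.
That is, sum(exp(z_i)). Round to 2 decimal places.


Denom = e^-1=0.3679 + e^-2=0.1353 + e^0=1.0000 + e^3=20.0855. Sum = 21.5887, which rounds to 21.59.

21.59


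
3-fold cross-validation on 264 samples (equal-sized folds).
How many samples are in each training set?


Each validation fold has 264/3 = 88 samples. Training set = 264 - 88 = 176.

176


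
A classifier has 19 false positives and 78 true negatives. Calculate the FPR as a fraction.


FPR = FP / (FP + TN) = 19 / 97 = 19/97.

19/97


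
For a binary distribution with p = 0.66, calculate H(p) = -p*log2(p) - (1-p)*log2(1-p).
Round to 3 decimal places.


H = -0.66*log2(0.66) - 0.34*log2(0.34) = 0.925.

0.925


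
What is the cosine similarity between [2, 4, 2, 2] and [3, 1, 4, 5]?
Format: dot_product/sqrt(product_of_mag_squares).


dot = 28. |a|^2 = 28, |b|^2 = 51. cos = 28/sqrt(1428).

28/sqrt(1428)


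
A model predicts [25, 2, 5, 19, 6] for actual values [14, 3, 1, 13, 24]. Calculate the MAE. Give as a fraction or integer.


MAE = (1/5) * (|14-25|=11 + |3-2|=1 + |1-5|=4 + |13-19|=6 + |24-6|=18). Sum = 40. MAE = 8.

8


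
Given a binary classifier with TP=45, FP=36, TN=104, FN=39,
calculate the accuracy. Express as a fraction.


Accuracy = (TP + TN) / (TP + TN + FP + FN) = (45 + 104) / 224 = 149/224.

149/224


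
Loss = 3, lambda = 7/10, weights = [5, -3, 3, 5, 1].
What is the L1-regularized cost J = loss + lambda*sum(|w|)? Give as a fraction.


L1 norm = sum(|w|) = 17. J = 3 + 7/10 * 17 = 149/10.

149/10


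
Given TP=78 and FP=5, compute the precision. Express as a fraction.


Precision = TP / (TP + FP) = 78 / 83 = 78/83.

78/83


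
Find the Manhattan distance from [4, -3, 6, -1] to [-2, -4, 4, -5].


d = sum of absolute differences: |4--2|=6 + |-3--4|=1 + |6-4|=2 + |-1--5|=4 = 13.

13


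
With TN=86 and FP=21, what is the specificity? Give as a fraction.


Specificity = TN / (TN + FP) = 86 / 107 = 86/107.

86/107


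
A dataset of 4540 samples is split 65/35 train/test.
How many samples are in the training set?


Test set = 4540 * 35% = 1589. Training set = 4540 - 1589 = 2951.

2951


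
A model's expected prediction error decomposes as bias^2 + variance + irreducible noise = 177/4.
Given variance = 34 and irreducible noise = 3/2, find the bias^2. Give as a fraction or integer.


Total error = bias^2 + variance + irreducible noise. So bias^2 = 177/4 - 34 - 3/2 = 35/4.

35/4


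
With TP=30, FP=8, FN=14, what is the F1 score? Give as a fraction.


Precision = 30/38 = 15/19. Recall = 30/44 = 15/22. F1 = 2*P*R/(P+R) = 30/41.

30/41


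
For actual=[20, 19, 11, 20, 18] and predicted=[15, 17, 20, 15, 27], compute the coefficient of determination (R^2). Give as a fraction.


Mean(y) = 88/5. SS_res = 216. SS_tot = 286/5. R^2 = 1 - 216/(286/5) = -397/143.

-397/143


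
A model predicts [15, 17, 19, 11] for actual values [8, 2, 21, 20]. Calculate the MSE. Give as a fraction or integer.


MSE = (1/4) * ((8-15)^2=49 + (2-17)^2=225 + (21-19)^2=4 + (20-11)^2=81). Sum = 359. MSE = 359/4.

359/4


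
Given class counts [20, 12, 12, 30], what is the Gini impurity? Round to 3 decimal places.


Total = 74. Proportions: 20/74, 12/74, 12/74, 30/74. sum(p_i^2) = 0.2900. Gini = 1 - 0.2900 = 0.7100, which rounds to 0.710.

0.710


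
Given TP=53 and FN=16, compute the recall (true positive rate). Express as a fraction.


Recall = TP / (TP + FN) = 53 / 69 = 53/69.

53/69


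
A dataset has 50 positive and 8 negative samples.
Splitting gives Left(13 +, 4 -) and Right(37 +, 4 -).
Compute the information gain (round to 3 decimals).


H(parent) = 0.5788. H(left) = 0.7871, H(right) = 0.4612. Weighted = (17/58)*0.7871 + (41/58)*0.4612 = 0.5567. IG = 0.5788 - 0.5567 = 0.0221, which rounds to 0.022.

0.022


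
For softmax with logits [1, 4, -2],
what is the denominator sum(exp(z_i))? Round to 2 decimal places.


Denom = e^1=2.7183 + e^4=54.5982 + e^-2=0.1353. Sum = 57.4518, which rounds to 57.45.

57.45


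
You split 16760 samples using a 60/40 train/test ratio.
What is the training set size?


Test set = 16760 * 40% = 6704. Training set = 16760 - 6704 = 10056.

10056


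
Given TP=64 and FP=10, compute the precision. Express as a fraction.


Precision = TP / (TP + FP) = 64 / 74 = 32/37.

32/37


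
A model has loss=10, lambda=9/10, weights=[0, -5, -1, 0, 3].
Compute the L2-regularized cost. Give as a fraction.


L2 sq norm = sum(w^2) = 35. J = 10 + 9/10 * 35 = 83/2.

83/2


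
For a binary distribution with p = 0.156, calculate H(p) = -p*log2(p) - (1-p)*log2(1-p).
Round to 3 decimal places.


H = -0.156*log2(0.156) - 0.844*log2(0.844) = 0.625.

0.625


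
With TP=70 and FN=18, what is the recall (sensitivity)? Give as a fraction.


Recall = TP / (TP + FN) = 70 / 88 = 35/44.

35/44


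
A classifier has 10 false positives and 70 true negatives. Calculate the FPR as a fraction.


FPR = FP / (FP + TN) = 10 / 80 = 1/8.

1/8


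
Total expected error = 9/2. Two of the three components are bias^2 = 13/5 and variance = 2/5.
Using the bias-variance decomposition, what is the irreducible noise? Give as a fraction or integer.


Total error = bias^2 + variance + irreducible noise. So irreducible noise = 9/2 - 13/5 - 2/5 = 3/2.

3/2


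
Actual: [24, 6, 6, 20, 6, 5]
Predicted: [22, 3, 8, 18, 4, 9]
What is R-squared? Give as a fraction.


Mean(y) = 67/6. SS_res = 41. SS_tot = 2165/6. R^2 = 1 - 41/(2165/6) = 1919/2165.

1919/2165


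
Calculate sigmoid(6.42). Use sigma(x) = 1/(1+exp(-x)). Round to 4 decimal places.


sigma(6.42) = 1/(1+e^(-6.42)) = 1/(1+0.001629) = 1/1.001629 = 0.9984.

0.9984


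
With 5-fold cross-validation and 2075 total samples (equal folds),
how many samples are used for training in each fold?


Each validation fold has 2075/5 = 415 samples. Training set = 2075 - 415 = 1660.

1660


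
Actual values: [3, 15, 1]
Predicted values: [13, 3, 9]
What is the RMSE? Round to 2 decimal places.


MSE = 102.6667. RMSE = sqrt(102.6667) = 10.13.

10.13


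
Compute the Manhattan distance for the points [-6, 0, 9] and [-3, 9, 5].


d = sum of absolute differences: |-6--3|=3 + |0-9|=9 + |9-5|=4 = 16.

16


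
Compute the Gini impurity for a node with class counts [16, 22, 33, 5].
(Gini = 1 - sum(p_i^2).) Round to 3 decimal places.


Total = 76. Proportions: 16/76, 22/76, 33/76, 5/76. sum(p_i^2) = 0.3210. Gini = 1 - 0.3210 = 0.6790, which rounds to 0.679.

0.679


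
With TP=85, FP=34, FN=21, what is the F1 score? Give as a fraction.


Precision = 85/119 = 5/7. Recall = 85/106 = 85/106. F1 = 2*P*R/(P+R) = 34/45.

34/45


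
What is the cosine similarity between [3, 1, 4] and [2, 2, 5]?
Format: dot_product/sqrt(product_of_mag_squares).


dot = 28. |a|^2 = 26, |b|^2 = 33. cos = 28/sqrt(858).

28/sqrt(858)


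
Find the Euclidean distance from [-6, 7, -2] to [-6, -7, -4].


d = sqrt(sum of squared differences). (-6--6)^2=0, (7--7)^2=196, (-2--4)^2=4. Sum = 200.

sqrt(200)


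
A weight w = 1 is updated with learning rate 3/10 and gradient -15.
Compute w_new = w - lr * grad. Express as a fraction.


w_new = 1 - 3/10 * -15 = 1 - -9/2 = 11/2.

11/2


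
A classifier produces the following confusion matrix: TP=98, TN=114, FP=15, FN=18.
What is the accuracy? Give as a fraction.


Accuracy = (TP + TN) / (TP + TN + FP + FN) = (98 + 114) / 245 = 212/245.

212/245


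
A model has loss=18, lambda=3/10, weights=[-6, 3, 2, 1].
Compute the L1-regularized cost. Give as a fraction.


L1 norm = sum(|w|) = 12. J = 18 + 3/10 * 12 = 108/5.

108/5


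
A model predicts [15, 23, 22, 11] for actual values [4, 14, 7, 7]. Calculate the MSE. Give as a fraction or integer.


MSE = (1/4) * ((4-15)^2=121 + (14-23)^2=81 + (7-22)^2=225 + (7-11)^2=16). Sum = 443. MSE = 443/4.

443/4


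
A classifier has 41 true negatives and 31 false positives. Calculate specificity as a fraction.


Specificity = TN / (TN + FP) = 41 / 72 = 41/72.

41/72


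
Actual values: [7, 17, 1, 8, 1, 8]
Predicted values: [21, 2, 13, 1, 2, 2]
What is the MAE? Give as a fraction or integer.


MAE = (1/6) * (|7-21|=14 + |17-2|=15 + |1-13|=12 + |8-1|=7 + |1-2|=1 + |8-2|=6). Sum = 55. MAE = 55/6.

55/6


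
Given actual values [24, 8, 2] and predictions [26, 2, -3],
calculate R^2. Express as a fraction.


Mean(y) = 34/3. SS_res = 65. SS_tot = 776/3. R^2 = 1 - 65/(776/3) = 581/776.

581/776


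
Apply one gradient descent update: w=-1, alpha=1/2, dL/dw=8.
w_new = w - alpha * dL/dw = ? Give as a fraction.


w_new = -1 - 1/2 * 8 = -1 - 4 = -5.

-5


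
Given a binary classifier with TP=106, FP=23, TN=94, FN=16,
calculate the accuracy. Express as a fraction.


Accuracy = (TP + TN) / (TP + TN + FP + FN) = (106 + 94) / 239 = 200/239.

200/239


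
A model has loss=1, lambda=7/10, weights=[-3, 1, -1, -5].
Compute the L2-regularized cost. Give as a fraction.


L2 sq norm = sum(w^2) = 36. J = 1 + 7/10 * 36 = 131/5.

131/5


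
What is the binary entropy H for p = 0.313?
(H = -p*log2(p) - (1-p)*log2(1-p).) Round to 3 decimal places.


H = -0.313*log2(0.313) - 0.687*log2(0.687) = 0.897.

0.897


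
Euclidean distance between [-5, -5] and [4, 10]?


d = sqrt(sum of squared differences). (-5-4)^2=81, (-5-10)^2=225. Sum = 306.

sqrt(306)


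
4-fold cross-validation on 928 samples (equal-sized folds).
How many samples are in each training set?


Each validation fold has 928/4 = 232 samples. Training set = 928 - 232 = 696.

696


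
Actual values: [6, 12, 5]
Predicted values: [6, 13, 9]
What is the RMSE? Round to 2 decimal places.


MSE = 5.6667. RMSE = sqrt(5.6667) = 2.38.

2.38


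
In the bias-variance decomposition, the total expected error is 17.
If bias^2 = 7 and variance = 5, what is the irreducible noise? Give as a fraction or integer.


Total error = bias^2 + variance + irreducible noise. So irreducible noise = 17 - 7 - 5 = 5.

5


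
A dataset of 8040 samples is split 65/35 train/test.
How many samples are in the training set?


Test set = 8040 * 35% = 2814. Training set = 8040 - 2814 = 5226.

5226


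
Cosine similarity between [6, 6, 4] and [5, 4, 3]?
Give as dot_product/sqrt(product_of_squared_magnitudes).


dot = 66. |a|^2 = 88, |b|^2 = 50. cos = 66/sqrt(4400).

66/sqrt(4400)


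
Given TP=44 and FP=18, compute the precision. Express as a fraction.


Precision = TP / (TP + FP) = 44 / 62 = 22/31.

22/31


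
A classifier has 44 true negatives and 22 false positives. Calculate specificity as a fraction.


Specificity = TN / (TN + FP) = 44 / 66 = 2/3.

2/3


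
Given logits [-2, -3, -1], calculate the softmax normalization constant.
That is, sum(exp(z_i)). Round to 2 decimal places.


Denom = e^-2=0.1353 + e^-3=0.0498 + e^-1=0.3679. Sum = 0.5530, which rounds to 0.55.

0.55


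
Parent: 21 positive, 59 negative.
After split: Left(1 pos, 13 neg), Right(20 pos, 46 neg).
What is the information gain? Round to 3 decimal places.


H(parent) = 0.8305. H(left) = 0.3712, H(right) = 0.8850. Weighted = (14/80)*0.3712 + (66/80)*0.8850 = 0.7951. IG = 0.8305 - 0.7951 = 0.0354, which rounds to 0.035.

0.035


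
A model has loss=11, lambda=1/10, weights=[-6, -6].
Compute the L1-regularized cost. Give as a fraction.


L1 norm = sum(|w|) = 12. J = 11 + 1/10 * 12 = 61/5.

61/5


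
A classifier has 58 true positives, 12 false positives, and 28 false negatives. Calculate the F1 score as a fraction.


Precision = 58/70 = 29/35. Recall = 58/86 = 29/43. F1 = 2*P*R/(P+R) = 29/39.

29/39


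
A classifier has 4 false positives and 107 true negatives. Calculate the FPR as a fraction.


FPR = FP / (FP + TN) = 4 / 111 = 4/111.

4/111


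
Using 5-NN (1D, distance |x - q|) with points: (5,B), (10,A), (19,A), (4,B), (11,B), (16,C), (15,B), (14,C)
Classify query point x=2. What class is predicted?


Distances: |5-2|=3, |10-2|=8, |19-2|=17, |4-2|=2, |11-2|=9, |16-2|=14, |15-2|=13, |14-2|=12. 5 nearest: (4,B), (5,B), (10,A), (11,B), (14,C). Counts: {'B': 3, 'A': 1, 'C': 1}. Majority class: B.

B


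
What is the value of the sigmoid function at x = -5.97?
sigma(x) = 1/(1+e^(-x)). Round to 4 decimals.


sigma(-5.97) = 1/(1+e^(5.97)) = 1/(1+391.505671) = 1/392.505671 = 0.0025.

0.0025


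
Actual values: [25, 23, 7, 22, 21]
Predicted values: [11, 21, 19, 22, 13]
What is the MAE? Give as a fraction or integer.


MAE = (1/5) * (|25-11|=14 + |23-21|=2 + |7-19|=12 + |22-22|=0 + |21-13|=8). Sum = 36. MAE = 36/5.

36/5


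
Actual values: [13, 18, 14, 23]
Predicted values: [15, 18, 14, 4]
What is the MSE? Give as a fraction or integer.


MSE = (1/4) * ((13-15)^2=4 + (18-18)^2=0 + (14-14)^2=0 + (23-4)^2=361). Sum = 365. MSE = 365/4.

365/4


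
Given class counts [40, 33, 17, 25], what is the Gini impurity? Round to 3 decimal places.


Total = 115. Proportions: 40/115, 33/115, 17/115, 25/115. sum(p_i^2) = 0.2724. Gini = 1 - 0.2724 = 0.7276, which rounds to 0.728.

0.728


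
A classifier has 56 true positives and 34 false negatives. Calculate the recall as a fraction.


Recall = TP / (TP + FN) = 56 / 90 = 28/45.

28/45


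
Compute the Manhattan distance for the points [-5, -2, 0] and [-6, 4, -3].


d = sum of absolute differences: |-5--6|=1 + |-2-4|=6 + |0--3|=3 = 10.

10


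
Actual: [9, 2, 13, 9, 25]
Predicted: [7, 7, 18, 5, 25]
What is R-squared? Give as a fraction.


Mean(y) = 58/5. SS_res = 70. SS_tot = 1436/5. R^2 = 1 - 70/(1436/5) = 543/718.

543/718


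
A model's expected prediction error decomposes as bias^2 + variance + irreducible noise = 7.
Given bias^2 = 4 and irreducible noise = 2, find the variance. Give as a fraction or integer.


Total error = bias^2 + variance + irreducible noise. So variance = 7 - 4 - 2 = 1.

1


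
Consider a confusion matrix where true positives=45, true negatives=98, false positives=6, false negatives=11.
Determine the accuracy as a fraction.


Accuracy = (TP + TN) / (TP + TN + FP + FN) = (45 + 98) / 160 = 143/160.

143/160


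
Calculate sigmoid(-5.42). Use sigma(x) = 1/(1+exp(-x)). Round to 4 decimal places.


sigma(-5.42) = 1/(1+e^(5.42)) = 1/(1+225.879123) = 1/226.879123 = 0.0044.

0.0044


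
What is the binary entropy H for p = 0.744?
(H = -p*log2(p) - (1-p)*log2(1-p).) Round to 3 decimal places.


H = -0.744*log2(0.744) - 0.256*log2(0.256) = 0.821.

0.821


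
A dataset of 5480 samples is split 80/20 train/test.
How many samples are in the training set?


Test set = 5480 * 20% = 1096. Training set = 5480 - 1096 = 4384.

4384


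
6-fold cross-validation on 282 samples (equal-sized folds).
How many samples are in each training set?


Each validation fold has 282/6 = 47 samples. Training set = 282 - 47 = 235.

235


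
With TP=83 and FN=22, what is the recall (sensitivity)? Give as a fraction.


Recall = TP / (TP + FN) = 83 / 105 = 83/105.

83/105


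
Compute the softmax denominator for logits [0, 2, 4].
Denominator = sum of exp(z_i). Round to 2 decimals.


Denom = e^0=1.0000 + e^2=7.3891 + e^4=54.5982. Sum = 62.9873, which rounds to 62.99.

62.99


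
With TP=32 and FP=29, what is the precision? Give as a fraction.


Precision = TP / (TP + FP) = 32 / 61 = 32/61.

32/61


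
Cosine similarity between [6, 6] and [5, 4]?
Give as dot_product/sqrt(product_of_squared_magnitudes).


dot = 54. |a|^2 = 72, |b|^2 = 41. cos = 54/sqrt(2952).

54/sqrt(2952)


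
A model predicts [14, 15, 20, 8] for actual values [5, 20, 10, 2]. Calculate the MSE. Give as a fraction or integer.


MSE = (1/4) * ((5-14)^2=81 + (20-15)^2=25 + (10-20)^2=100 + (2-8)^2=36). Sum = 242. MSE = 121/2.

121/2


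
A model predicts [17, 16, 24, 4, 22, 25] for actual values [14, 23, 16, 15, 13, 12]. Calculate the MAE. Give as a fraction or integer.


MAE = (1/6) * (|14-17|=3 + |23-16|=7 + |16-24|=8 + |15-4|=11 + |13-22|=9 + |12-25|=13). Sum = 51. MAE = 17/2.

17/2


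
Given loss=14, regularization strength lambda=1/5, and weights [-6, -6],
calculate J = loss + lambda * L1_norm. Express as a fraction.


L1 norm = sum(|w|) = 12. J = 14 + 1/5 * 12 = 82/5.

82/5


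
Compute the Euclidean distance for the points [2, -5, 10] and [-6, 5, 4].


d = sqrt(sum of squared differences). (2--6)^2=64, (-5-5)^2=100, (10-4)^2=36. Sum = 200.

sqrt(200)


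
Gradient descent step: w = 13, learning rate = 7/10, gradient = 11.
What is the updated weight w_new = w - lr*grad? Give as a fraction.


w_new = 13 - 7/10 * 11 = 13 - 77/10 = 53/10.

53/10


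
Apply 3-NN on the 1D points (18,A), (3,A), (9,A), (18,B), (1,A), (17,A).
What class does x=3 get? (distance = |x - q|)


Distances: |18-3|=15, |3-3|=0, |9-3|=6, |18-3|=15, |1-3|=2, |17-3|=14. 3 nearest: (3,A), (1,A), (9,A). Counts: {'A': 3}. Majority class: A.

A


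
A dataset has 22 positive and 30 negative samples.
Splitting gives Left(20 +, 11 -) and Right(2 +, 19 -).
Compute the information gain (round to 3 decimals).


H(parent) = 0.9829. H(left) = 0.9383, H(right) = 0.4537. Weighted = (31/52)*0.9383 + (21/52)*0.4537 = 0.7426. IG = 0.9829 - 0.7426 = 0.2403, which rounds to 0.240.

0.240


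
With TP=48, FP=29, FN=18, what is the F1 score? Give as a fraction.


Precision = 48/77 = 48/77. Recall = 48/66 = 8/11. F1 = 2*P*R/(P+R) = 96/143.

96/143


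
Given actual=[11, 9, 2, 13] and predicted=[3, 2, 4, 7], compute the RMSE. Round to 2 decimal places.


MSE = 38.2500. RMSE = sqrt(38.2500) = 6.18.

6.18


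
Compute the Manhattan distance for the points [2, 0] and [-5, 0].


d = sum of absolute differences: |2--5|=7 + |0-0|=0 = 7.

7


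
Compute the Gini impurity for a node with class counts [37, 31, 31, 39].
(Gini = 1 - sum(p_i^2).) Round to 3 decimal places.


Total = 138. Proportions: 37/138, 31/138, 31/138, 39/138. sum(p_i^2) = 0.2527. Gini = 1 - 0.2527 = 0.7473, which rounds to 0.747.

0.747


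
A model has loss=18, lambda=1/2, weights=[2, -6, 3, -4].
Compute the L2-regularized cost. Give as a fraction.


L2 sq norm = sum(w^2) = 65. J = 18 + 1/2 * 65 = 101/2.

101/2


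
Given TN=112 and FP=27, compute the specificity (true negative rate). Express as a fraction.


Specificity = TN / (TN + FP) = 112 / 139 = 112/139.

112/139


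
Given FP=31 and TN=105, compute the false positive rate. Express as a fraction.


FPR = FP / (FP + TN) = 31 / 136 = 31/136.

31/136


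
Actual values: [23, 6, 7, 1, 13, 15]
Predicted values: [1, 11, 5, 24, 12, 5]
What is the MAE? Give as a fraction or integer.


MAE = (1/6) * (|23-1|=22 + |6-11|=5 + |7-5|=2 + |1-24|=23 + |13-12|=1 + |15-5|=10). Sum = 63. MAE = 21/2.

21/2


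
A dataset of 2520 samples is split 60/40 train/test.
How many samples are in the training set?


Test set = 2520 * 40% = 1008. Training set = 2520 - 1008 = 1512.

1512


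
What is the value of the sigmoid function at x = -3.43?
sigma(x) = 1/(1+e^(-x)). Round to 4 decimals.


sigma(-3.43) = 1/(1+e^(3.43)) = 1/(1+30.876643) = 1/31.876643 = 0.0314.

0.0314


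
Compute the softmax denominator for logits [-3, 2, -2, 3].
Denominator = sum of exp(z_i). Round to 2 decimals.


Denom = e^-3=0.0498 + e^2=7.3891 + e^-2=0.1353 + e^3=20.0855. Sum = 27.6597, which rounds to 27.66.

27.66


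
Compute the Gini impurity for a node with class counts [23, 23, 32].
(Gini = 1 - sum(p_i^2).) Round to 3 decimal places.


Total = 78. Proportions: 23/78, 23/78, 32/78. sum(p_i^2) = 0.3422. Gini = 1 - 0.3422 = 0.6578, which rounds to 0.658.

0.658


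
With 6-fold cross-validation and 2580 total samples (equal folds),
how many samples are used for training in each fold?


Each validation fold has 2580/6 = 430 samples. Training set = 2580 - 430 = 2150.

2150


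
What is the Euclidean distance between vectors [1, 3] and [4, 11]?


d = sqrt(sum of squared differences). (1-4)^2=9, (3-11)^2=64. Sum = 73.

sqrt(73)


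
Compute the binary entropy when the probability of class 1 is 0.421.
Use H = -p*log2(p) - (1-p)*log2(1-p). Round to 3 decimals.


H = -0.421*log2(0.421) - 0.579*log2(0.579) = 0.982.

0.982


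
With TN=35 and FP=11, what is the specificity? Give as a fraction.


Specificity = TN / (TN + FP) = 35 / 46 = 35/46.

35/46


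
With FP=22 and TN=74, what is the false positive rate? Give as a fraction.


FPR = FP / (FP + TN) = 22 / 96 = 11/48.

11/48


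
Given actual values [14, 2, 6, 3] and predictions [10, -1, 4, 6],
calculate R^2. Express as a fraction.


Mean(y) = 25/4. SS_res = 38. SS_tot = 355/4. R^2 = 1 - 38/(355/4) = 203/355.

203/355


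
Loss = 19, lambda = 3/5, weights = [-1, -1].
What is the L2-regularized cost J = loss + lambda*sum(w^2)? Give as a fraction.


L2 sq norm = sum(w^2) = 2. J = 19 + 3/5 * 2 = 101/5.

101/5


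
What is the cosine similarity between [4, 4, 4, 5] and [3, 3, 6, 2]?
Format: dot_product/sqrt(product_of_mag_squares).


dot = 58. |a|^2 = 73, |b|^2 = 58. cos = 58/sqrt(4234).

58/sqrt(4234)


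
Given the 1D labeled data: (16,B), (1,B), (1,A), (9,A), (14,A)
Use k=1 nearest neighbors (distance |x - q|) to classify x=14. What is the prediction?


Distances: |16-14|=2, |1-14|=13, |1-14|=13, |9-14|=5, |14-14|=0. 1 nearest: (14,A). Counts: {'A': 1}. Majority class: A.

A


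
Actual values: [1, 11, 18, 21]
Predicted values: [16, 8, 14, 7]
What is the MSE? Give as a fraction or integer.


MSE = (1/4) * ((1-16)^2=225 + (11-8)^2=9 + (18-14)^2=16 + (21-7)^2=196). Sum = 446. MSE = 223/2.

223/2


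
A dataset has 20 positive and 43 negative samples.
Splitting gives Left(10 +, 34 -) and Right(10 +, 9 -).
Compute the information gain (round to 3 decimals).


H(parent) = 0.9016. H(left) = 0.7732, H(right) = 0.9980. Weighted = (44/63)*0.7732 + (19/63)*0.9980 = 0.8410. IG = 0.9016 - 0.8410 = 0.0606, which rounds to 0.061.

0.061


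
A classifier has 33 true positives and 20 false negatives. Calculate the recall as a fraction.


Recall = TP / (TP + FN) = 33 / 53 = 33/53.

33/53


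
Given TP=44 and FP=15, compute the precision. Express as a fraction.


Precision = TP / (TP + FP) = 44 / 59 = 44/59.

44/59


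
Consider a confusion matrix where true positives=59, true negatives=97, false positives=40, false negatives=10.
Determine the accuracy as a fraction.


Accuracy = (TP + TN) / (TP + TN + FP + FN) = (59 + 97) / 206 = 78/103.

78/103


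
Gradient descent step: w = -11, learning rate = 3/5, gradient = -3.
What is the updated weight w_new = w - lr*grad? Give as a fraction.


w_new = -11 - 3/5 * -3 = -11 - -9/5 = -46/5.

-46/5


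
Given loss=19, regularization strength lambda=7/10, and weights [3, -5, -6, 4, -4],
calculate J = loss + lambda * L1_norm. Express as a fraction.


L1 norm = sum(|w|) = 22. J = 19 + 7/10 * 22 = 172/5.

172/5


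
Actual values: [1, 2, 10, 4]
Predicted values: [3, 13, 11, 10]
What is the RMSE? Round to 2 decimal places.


MSE = 40.5000. RMSE = sqrt(40.5000) = 6.36.

6.36


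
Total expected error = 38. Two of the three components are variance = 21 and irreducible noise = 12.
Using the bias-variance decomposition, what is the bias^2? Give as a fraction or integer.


Total error = bias^2 + variance + irreducible noise. So bias^2 = 38 - 21 - 12 = 5.

5


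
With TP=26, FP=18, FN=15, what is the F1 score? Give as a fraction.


Precision = 26/44 = 13/22. Recall = 26/41 = 26/41. F1 = 2*P*R/(P+R) = 52/85.

52/85


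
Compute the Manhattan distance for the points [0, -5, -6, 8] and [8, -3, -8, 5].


d = sum of absolute differences: |0-8|=8 + |-5--3|=2 + |-6--8|=2 + |8-5|=3 = 15.

15


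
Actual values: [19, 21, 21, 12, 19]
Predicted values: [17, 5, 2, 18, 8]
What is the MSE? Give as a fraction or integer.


MSE = (1/5) * ((19-17)^2=4 + (21-5)^2=256 + (21-2)^2=361 + (12-18)^2=36 + (19-8)^2=121). Sum = 778. MSE = 778/5.

778/5


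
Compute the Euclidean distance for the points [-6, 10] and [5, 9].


d = sqrt(sum of squared differences). (-6-5)^2=121, (10-9)^2=1. Sum = 122.

sqrt(122)


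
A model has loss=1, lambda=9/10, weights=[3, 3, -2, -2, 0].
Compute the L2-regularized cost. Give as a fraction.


L2 sq norm = sum(w^2) = 26. J = 1 + 9/10 * 26 = 122/5.

122/5


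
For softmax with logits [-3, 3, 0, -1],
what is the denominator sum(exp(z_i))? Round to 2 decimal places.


Denom = e^-3=0.0498 + e^3=20.0855 + e^0=1.0000 + e^-1=0.3679. Sum = 21.5032, which rounds to 21.50.

21.50


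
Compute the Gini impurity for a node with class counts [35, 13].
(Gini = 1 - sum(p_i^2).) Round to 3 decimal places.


Total = 48. Proportions: 35/48, 13/48. sum(p_i^2) = 0.6050. Gini = 1 - 0.6050 = 0.3950, which rounds to 0.395.

0.395


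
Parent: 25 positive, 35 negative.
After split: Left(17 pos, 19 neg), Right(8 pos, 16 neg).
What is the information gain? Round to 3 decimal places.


H(parent) = 0.9799. H(left) = 0.9978, H(right) = 0.9183. Weighted = (36/60)*0.9978 + (24/60)*0.9183 = 0.9660. IG = 0.9799 - 0.9660 = 0.0139, which rounds to 0.014.

0.014


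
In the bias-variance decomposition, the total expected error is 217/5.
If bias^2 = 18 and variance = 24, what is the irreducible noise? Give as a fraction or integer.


Total error = bias^2 + variance + irreducible noise. So irreducible noise = 217/5 - 18 - 24 = 7/5.

7/5


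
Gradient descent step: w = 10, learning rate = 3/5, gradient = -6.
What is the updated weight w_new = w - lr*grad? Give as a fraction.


w_new = 10 - 3/5 * -6 = 10 - -18/5 = 68/5.

68/5


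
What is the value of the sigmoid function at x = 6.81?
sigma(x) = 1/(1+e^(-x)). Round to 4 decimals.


sigma(6.81) = 1/(1+e^(-6.81)) = 1/(1+0.001103) = 1/1.001103 = 0.9989.

0.9989


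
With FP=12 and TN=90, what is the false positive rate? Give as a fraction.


FPR = FP / (FP + TN) = 12 / 102 = 2/17.

2/17


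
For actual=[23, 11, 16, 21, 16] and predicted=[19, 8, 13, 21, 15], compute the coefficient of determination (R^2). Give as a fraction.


Mean(y) = 87/5. SS_res = 35. SS_tot = 446/5. R^2 = 1 - 35/(446/5) = 271/446.

271/446


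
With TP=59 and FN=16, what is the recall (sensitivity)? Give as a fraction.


Recall = TP / (TP + FN) = 59 / 75 = 59/75.

59/75


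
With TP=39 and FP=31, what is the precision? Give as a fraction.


Precision = TP / (TP + FP) = 39 / 70 = 39/70.

39/70


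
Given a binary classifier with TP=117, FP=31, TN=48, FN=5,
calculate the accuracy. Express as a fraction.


Accuracy = (TP + TN) / (TP + TN + FP + FN) = (117 + 48) / 201 = 55/67.

55/67


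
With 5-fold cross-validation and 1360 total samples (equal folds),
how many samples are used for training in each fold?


Each validation fold has 1360/5 = 272 samples. Training set = 1360 - 272 = 1088.

1088


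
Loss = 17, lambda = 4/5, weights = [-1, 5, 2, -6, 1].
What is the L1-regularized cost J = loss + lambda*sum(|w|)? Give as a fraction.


L1 norm = sum(|w|) = 15. J = 17 + 4/5 * 15 = 29.

29


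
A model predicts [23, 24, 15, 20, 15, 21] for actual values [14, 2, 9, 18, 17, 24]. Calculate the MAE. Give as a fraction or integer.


MAE = (1/6) * (|14-23|=9 + |2-24|=22 + |9-15|=6 + |18-20|=2 + |17-15|=2 + |24-21|=3). Sum = 44. MAE = 22/3.

22/3


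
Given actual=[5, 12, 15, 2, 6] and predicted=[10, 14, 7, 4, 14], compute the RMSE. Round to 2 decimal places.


MSE = 32.2000. RMSE = sqrt(32.2000) = 5.67.

5.67


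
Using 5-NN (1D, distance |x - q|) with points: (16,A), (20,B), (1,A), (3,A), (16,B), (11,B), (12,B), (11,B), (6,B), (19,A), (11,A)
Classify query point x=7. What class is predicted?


Distances: |16-7|=9, |20-7|=13, |1-7|=6, |3-7|=4, |16-7|=9, |11-7|=4, |12-7|=5, |11-7|=4, |6-7|=1, |19-7|=12, |11-7|=4. 5 nearest: (6,B), (3,A), (11,A), (11,B), (11,B). Counts: {'B': 3, 'A': 2}. Majority class: B.

B


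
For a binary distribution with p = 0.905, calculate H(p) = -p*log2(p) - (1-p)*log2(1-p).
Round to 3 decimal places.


H = -0.905*log2(0.905) - 0.095*log2(0.095) = 0.453.

0.453


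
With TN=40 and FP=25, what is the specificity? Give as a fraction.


Specificity = TN / (TN + FP) = 40 / 65 = 8/13.

8/13


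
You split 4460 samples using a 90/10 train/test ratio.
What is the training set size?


Test set = 4460 * 10% = 446. Training set = 4460 - 446 = 4014.

4014


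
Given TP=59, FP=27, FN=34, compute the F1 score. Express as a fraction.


Precision = 59/86 = 59/86. Recall = 59/93 = 59/93. F1 = 2*P*R/(P+R) = 118/179.

118/179


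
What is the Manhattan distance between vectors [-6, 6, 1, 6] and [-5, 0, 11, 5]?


d = sum of absolute differences: |-6--5|=1 + |6-0|=6 + |1-11|=10 + |6-5|=1 = 18.

18


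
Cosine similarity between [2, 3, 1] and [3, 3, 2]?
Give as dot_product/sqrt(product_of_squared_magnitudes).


dot = 17. |a|^2 = 14, |b|^2 = 22. cos = 17/sqrt(308).

17/sqrt(308)


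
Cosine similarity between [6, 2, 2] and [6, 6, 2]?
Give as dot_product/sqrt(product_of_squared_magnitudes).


dot = 52. |a|^2 = 44, |b|^2 = 76. cos = 52/sqrt(3344).

52/sqrt(3344)


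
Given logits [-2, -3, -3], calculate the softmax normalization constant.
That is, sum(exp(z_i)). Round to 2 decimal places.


Denom = e^-2=0.1353 + e^-3=0.0498 + e^-3=0.0498. Sum = 0.2349, which rounds to 0.23.

0.23


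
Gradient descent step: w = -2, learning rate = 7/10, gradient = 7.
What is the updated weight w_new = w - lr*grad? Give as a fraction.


w_new = -2 - 7/10 * 7 = -2 - 49/10 = -69/10.

-69/10


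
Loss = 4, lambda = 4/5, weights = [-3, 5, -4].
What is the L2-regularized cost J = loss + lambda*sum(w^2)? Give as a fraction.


L2 sq norm = sum(w^2) = 50. J = 4 + 4/5 * 50 = 44.

44


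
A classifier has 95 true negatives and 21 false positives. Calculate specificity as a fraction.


Specificity = TN / (TN + FP) = 95 / 116 = 95/116.

95/116
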